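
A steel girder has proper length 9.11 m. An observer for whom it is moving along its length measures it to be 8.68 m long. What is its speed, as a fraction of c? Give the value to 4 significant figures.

γ = L₀/L = 9.11/8.68 = 1.04954
β = √(1 − 1/γ²) = 0.3036

β ≈ 0.3036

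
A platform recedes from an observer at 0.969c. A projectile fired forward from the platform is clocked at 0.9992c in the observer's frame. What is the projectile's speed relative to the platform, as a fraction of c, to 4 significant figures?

Inverse velocity addition: u' = (u − v)/(1 − uv/c²)
= (0.9992 − 0.969)/(1 − 0.9992×0.969) = 0.03020/0.0317752 = 0.9504

u' ≈ 0.9504c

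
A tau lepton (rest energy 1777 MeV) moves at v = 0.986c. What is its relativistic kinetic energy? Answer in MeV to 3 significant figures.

γ = 1/√(1 − 0.986²) = 5.9972
K = (γ − 1)m₀c² = (5.9972 − 1) × 1777 MeV = 4.9972 × 1777 MeV = 8880 MeV

K ≈ 8880 MeV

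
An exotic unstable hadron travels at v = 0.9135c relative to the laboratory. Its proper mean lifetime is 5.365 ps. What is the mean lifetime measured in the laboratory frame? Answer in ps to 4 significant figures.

Δt ≈ 13.19 ps

γ = 1/√(1 − 0.9135²) = 2.45798
Time dilation: Δt = γτ₀ = 2.45798 × 5.365 ps = 13.19 ps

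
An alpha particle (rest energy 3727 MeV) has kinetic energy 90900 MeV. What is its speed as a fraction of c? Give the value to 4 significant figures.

γ = 1 + K/(m₀c²) = 1 + 90900/3727 = 25.3896
β = √(1 − 1/γ²) = 0.9992

β ≈ 0.9992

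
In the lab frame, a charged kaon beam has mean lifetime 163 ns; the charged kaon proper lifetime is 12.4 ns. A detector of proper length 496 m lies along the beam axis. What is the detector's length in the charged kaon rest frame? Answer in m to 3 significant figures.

L ≈ 37.7 m

Time dilation ⇒ γ = Δt/τ₀ = 163/12.4 = 13.145
Length contraction: L = L₀/γ = 496/13.145 = 37.7 m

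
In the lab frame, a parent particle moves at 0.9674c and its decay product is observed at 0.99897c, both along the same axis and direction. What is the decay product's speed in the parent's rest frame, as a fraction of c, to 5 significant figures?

u' ≈ 0.93968c

Inverse velocity addition: u' = (u − v)/(1 − uv/c²)
= (0.99897 − 0.9674)/(1 − 0.99897×0.9674) = 0.031570/0.03359642 = 0.93968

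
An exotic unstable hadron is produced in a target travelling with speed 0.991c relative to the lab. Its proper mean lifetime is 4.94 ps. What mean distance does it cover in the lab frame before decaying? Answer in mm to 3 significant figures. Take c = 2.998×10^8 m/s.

γ = 1/√(1 − 0.991²) = 7.4704
Dilated lifetime: Δt = γτ₀ = 7.4704 × 4.94 ps = 36.904 ps
d = vΔt = 0.991c × 36.904 ps = 2.9710×10^8 m/s × 3.6904×10^-11 s = 11.0 mm

d ≈ 11.0 mm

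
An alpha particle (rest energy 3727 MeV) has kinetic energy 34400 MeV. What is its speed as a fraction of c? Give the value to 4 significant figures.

β ≈ 0.9952

γ = 1 + K/(m₀c²) = 1 + 34400/3727 = 10.2299
β = √(1 − 1/γ²) = 0.9952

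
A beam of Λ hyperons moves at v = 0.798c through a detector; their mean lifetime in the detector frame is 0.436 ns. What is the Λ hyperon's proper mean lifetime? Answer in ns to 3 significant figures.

γ = 1/√(1 − 0.798²) = 1.6593
Proper time: τ₀ = Δt/γ = 0.436/1.6593 = 0.263 ns

τ₀ ≈ 0.263 ns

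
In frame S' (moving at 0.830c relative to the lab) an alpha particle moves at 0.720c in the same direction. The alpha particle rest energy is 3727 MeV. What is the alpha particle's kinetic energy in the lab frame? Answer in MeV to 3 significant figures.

K ≈ 11700 MeV

u_lab = (0.720 + 0.830)/(1 + 0.720×0.830) = 0.970205
γ = 1/√(1 − 0.970205²) = 4.1274
K = (γ − 1)m₀c² = (4.1274 − 1) × 3727 = 3.1274 × 3727 = 11700 MeV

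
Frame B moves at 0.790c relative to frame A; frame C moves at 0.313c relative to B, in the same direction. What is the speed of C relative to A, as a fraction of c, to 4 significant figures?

Compose boost 2: (0.313 + 0.790)/(1 + 0.313×0.790) = 1.103/1.24727 = 0.8843

u ≈ 0.8843c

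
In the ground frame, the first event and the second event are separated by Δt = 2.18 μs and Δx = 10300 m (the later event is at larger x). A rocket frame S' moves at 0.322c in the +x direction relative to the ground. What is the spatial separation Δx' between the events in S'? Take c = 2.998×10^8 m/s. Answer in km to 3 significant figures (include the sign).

Δx' ≈ 10.7 km

γ = 1/√(1 − 0.322²) = 1.0563
Δx' = γ(Δx − vΔt) = 1.0563 × (10300 m − 0.322×(2.998×10^8 m/s)×2.18×10^-6 s)
= 1.0563 × (10090 m) = 10.7 km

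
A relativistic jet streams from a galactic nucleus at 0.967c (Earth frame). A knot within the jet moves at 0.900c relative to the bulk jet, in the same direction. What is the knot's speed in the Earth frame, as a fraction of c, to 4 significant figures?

Relativistic velocity addition: u = (u' + v)/(1 + u'v/c²)
= (0.900 + 0.967)/(1 + 0.900×0.967) = 1.867/1.87030 = 0.9982

u ≈ 0.9982c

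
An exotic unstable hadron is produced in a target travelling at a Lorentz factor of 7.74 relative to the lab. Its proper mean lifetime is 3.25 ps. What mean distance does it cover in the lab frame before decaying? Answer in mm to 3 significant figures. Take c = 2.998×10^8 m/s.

d ≈ 7.48 mm

β = √(1 − 1/γ²) = √(1 − 1/7.74²) = 0.99162
Dilated lifetime: Δt = γτ₀ = 7.74 × 3.25 ps = 25.155 ps
d = vΔt = 0.99162c × 25.155 ps = 2.9729×10^8 m/s × 2.5155×10^-11 s = 7.48 mm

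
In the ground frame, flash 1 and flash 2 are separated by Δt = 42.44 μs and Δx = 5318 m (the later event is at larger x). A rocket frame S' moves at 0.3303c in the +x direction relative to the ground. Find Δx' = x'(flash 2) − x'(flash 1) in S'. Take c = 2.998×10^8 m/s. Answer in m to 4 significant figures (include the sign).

Δx' ≈ 1182 m

γ = 1/√(1 − 0.3303²) = 1.05946
Δx' = γ(Δx − vΔt) = 1.05946 × (5318 m − 0.3303×(2.998×10^8 m/s)×42.44×10^-6 s)
= 1.05946 × (1115.42 m) = 1182 m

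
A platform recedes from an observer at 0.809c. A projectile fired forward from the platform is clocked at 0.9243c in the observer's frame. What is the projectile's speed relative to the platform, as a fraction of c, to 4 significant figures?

u' ≈ 0.4571c

Inverse velocity addition: u' = (u − v)/(1 − uv/c²)
= (0.9243 − 0.809)/(1 − 0.9243×0.809) = 0.1153/0.252241 = 0.4571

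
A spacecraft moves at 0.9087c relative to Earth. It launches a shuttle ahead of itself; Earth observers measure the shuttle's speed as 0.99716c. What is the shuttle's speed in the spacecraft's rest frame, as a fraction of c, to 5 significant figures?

u' ≈ 0.94226c

Inverse velocity addition: u' = (u − v)/(1 − uv/c²)
= (0.99716 − 0.9087)/(1 − 0.99716×0.9087) = 0.088460/0.09388071 = 0.94226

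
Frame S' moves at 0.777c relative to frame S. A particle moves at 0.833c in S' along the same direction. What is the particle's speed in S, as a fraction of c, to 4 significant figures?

Relativistic velocity addition: u = (u' + v)/(1 + u'v/c²)
= (0.833 + 0.777)/(1 + 0.833×0.777) = 1.610/1.64724 = 0.9774

u ≈ 0.9774c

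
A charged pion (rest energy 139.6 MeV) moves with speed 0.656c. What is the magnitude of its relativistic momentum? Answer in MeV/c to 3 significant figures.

γ = 1/√(1 − 0.656²) = 1.3249
p = γβm₀c = 1.3249 × 0.656 × 139.6 MeV/c = 121 MeV/c

p ≈ 121 MeV/c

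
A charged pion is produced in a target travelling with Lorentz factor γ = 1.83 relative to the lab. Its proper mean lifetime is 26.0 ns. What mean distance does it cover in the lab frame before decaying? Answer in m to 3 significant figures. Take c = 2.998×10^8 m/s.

d ≈ 11.9 m

β = √(1 − 1/γ²) = √(1 − 1/1.83²) = 0.83749
Dilated lifetime: Δt = γτ₀ = 1.83 × 26.0 ns = 47.580 ns
d = vΔt = 0.83749c × 47.580 ns = 2.5108×10^8 m/s × 4.7580×10^-8 s = 11.9 m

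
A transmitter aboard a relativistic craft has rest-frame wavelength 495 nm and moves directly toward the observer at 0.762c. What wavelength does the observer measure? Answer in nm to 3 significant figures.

λ_obs ≈ 182 nm

Relativistic Doppler: λ_obs = λ_src √((1−β)/(1+β))
= 495 × √(0.23800/1.7620) = 495 × 0.36752 = 182 nm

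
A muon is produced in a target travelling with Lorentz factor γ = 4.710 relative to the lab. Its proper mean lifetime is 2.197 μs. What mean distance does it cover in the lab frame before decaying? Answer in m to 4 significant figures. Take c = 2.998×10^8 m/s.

d ≈ 3032 m

β = √(1 − 1/γ²) = √(1 − 1/4.710²) = 0.977201
Dilated lifetime: Δt = γτ₀ = 4.710 × 2.197 μs = 10.3479 μs
d = vΔt = 0.977201c × 10.3479 μs = 2.92965×10^8 m/s × 1.03479×10^-5 s = 3032 m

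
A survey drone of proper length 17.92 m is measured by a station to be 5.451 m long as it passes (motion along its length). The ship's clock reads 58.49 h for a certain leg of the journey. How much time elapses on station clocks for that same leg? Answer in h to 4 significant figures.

Length contraction ⇒ γ = L₀/L = 17.92/5.451 = 3.28747
Time dilation: Δt = γτ₀ = 3.28747 × 58.49 h = 192.3 h

Δt ≈ 192.3 h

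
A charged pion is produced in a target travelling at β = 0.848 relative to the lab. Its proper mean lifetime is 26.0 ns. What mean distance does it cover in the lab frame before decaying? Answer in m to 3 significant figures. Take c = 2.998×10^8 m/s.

γ = 1/√(1 − 0.848²) = 1.8868
Dilated lifetime: Δt = γτ₀ = 1.8868 × 26.0 ns = 49.057 ns
d = vΔt = 0.848c × 49.057 ns = 2.5423×10^8 m/s × 4.9057×10^-8 s = 12.5 m

d ≈ 12.5 m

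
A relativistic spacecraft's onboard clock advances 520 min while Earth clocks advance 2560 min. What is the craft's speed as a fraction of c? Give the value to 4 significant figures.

γ = Δt/τ₀ = 2560/520 = 4.92308
β = √(1 − 1/γ²) = √(1 − 1/4.92308²) = 0.9792

β ≈ 0.9792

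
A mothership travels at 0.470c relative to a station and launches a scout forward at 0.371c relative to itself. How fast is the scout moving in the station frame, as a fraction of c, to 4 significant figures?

Compose boost 2: (0.371 + 0.470)/(1 + 0.371×0.470) = 0.8410/1.17437 = 0.7161

u ≈ 0.7161c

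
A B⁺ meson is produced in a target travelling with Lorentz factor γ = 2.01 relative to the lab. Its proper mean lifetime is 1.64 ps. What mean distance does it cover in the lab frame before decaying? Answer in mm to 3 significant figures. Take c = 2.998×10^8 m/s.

β = √(1 − 1/γ²) = √(1 − 1/2.01²) = 0.86746
Dilated lifetime: Δt = γτ₀ = 2.01 × 1.64 ps = 3.2964 ps
d = vΔt = 0.86746c × 3.2964 ps = 2.6006×10^8 m/s × 3.2964×10^-12 s = 0.857 mm

d ≈ 0.857 mm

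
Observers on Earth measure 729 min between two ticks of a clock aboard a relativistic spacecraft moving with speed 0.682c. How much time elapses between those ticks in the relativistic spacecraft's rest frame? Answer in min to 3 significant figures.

τ₀ ≈ 533 min

γ = 1/√(1 − 0.682²) = 1.3673
Proper time: τ₀ = Δt/γ = 729/1.3673 = 533 min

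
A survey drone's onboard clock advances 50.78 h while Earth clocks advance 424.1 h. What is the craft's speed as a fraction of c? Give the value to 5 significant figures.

β ≈ 0.99281

γ = Δt/τ₀ = 424.1/50.78 = 8.351713
β = √(1 − 1/γ²) = √(1 − 1/8.351713²) = 0.99281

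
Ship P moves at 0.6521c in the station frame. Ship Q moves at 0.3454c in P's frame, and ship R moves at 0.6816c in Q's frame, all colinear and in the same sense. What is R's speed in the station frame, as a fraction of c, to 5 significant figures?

Compose boost 2: (0.3454 + 0.6521)/(1 + 0.3454×0.6521) = 0.99750/1.225235 = 0.8141293
Compose boost 3: (0.6816 + 0.8141293)/(1 + 0.6816×0.8141293) = 1.495729/1.554911 = 0.96194

u ≈ 0.96194c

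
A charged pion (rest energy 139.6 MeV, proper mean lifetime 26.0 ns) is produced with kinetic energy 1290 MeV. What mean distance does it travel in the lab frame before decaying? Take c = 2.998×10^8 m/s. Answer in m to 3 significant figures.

d ≈ 79.4 m

γ = 1 + K/(m₀c²) = 1 + 1290/139.6 = 10.241
β = √(1 − 1/γ²) = 0.99522
Dilated lifetime: γτ₀ = 10.241 × 26.0 ns = 266.26 ns
d = βc·γτ₀ = 0.99522 × (2.998×10^8 m/s) × 2.6626×10^-7 s = 79.4 m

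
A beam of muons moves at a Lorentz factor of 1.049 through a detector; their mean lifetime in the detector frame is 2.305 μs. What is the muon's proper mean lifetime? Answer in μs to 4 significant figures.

τ₀ ≈ 2.197 μs

γ = 1.049 (given)
Proper time: τ₀ = Δt/γ = 2.305/1.049 = 2.197 μs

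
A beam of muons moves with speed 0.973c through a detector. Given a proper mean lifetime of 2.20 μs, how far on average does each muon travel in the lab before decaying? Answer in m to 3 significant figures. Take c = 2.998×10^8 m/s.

d ≈ 2780 m

γ = 1/√(1 − 0.973²) = 4.3327
Dilated lifetime: Δt = γτ₀ = 4.3327 × 2.20 μs = 9.5319 μs
d = vΔt = 0.973c × 9.5319 μs = 2.9171×10^8 m/s × 9.5319×10^-6 s = 2780 m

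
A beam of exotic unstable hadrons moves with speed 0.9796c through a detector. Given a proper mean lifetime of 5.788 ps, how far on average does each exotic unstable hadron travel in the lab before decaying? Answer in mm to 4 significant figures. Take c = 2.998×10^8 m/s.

d ≈ 8.459 mm

γ = 1/√(1 − 0.9796²) = 4.97618
Dilated lifetime: Δt = γτ₀ = 4.97618 × 5.788 ps = 28.8021 ps
d = vΔt = 0.9796c × 28.8021 ps = 2.93684×10^8 m/s × 2.88021×10^-11 s = 8.459 mm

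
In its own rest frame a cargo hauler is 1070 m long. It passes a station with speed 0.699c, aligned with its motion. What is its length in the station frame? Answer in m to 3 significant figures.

γ = 1/√(1 − 0.699²) = 1.3984
Length contraction: L = L₀/γ = 1070/1.3984 = 765 m

L ≈ 765 m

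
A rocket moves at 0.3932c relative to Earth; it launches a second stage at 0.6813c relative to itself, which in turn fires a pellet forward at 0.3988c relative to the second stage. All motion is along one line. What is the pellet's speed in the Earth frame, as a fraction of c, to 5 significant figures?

u ≈ 0.93146c

Compose boost 2: (0.6813 + 0.3932)/(1 + 0.6813×0.3932) = 1.0745/1.267887 = 0.8474729
Compose boost 3: (0.3988 + 0.8474729)/(1 + 0.3988×0.8474729) = 1.246273/1.337972 = 0.93146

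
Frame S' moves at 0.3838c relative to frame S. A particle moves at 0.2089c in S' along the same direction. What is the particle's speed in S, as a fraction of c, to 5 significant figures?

u ≈ 0.54871c

Relativistic velocity addition: u = (u' + v)/(1 + u'v/c²)
= (0.2089 + 0.3838)/(1 + 0.2089×0.3838) = 0.59270/1.080176 = 0.54871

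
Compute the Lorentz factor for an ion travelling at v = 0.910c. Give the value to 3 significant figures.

γ = 1/√(1 − β²) = 1/√(1 − 0.910²) = 1/√(0.17190) = 2.41

γ ≈ 2.41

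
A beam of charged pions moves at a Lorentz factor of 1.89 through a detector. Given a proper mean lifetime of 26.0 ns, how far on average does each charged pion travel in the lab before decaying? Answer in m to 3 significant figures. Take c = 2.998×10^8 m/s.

β = √(1 − 1/γ²) = √(1 − 1/1.89²) = 0.84856
Dilated lifetime: Δt = γτ₀ = 1.89 × 26.0 ns = 49.140 ns
d = vΔt = 0.84856c × 49.140 ns = 2.5440×10^8 m/s × 4.9140×10^-8 s = 12.5 m

d ≈ 12.5 m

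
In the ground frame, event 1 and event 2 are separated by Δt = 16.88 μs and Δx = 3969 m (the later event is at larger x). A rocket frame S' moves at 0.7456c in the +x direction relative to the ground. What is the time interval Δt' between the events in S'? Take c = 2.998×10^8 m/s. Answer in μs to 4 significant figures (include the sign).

Δt' ≈ 10.52 μs

γ = 1/√(1 − 0.7456²) = 1.50061
Δt' = γ(Δt − vΔx/c²) = 1.50061 × (16.88 μs − 0.7456×3969 m / (2.998×10^8 m/s))
= 1.50061 × (7.00913 μs) = 10.52 μs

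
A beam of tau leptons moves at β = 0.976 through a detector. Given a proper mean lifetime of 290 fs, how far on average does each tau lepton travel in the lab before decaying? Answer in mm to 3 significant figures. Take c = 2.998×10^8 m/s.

γ = 1/√(1 − 0.976²) = 4.5920
Dilated lifetime: Δt = γτ₀ = 4.5920 × 290 fs = 1331.7 fs
d = vΔt = 0.976c × 1331.7 fs = 2.9260×10^8 m/s × 1.3317×10^-12 s = 0.390 mm

d ≈ 0.390 mm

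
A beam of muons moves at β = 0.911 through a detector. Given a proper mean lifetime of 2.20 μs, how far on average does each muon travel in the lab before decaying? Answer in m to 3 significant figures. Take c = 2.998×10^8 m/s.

γ = 1/√(1 − 0.911²) = 2.4248
Dilated lifetime: Δt = γτ₀ = 2.4248 × 2.20 μs = 5.3345 μs
d = vΔt = 0.911c × 5.3345 μs = 2.7312×10^8 m/s × 5.3345×10^-6 s = 1460 m

d ≈ 1460 m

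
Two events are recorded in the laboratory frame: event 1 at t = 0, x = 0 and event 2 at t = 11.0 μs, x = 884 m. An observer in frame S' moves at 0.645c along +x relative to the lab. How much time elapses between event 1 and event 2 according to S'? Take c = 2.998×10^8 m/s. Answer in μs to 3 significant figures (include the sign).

γ = 1/√(1 − 0.645²) = 1.3086
Δt' = γ(Δt − vΔx/c²) = 1.3086 × (11.0 μs − 0.645×884 m / (2.998×10^8 m/s))
= 1.3086 × (9.0981 μs) = 11.9 μs

Δt' ≈ 11.9 μs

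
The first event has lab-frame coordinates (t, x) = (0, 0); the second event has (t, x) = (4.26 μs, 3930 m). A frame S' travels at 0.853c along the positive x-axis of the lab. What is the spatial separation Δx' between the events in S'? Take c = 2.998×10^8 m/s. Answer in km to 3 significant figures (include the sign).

γ = 1/√(1 − 0.853²) = 1.9160
Δx' = γ(Δx − vΔt) = 1.9160 × (3930 m − 0.853×(2.998×10^8 m/s)×4.26×10^-6 s)
= 1.9160 × (2840.6 m) = 5.44 km

Δx' ≈ 5.44 km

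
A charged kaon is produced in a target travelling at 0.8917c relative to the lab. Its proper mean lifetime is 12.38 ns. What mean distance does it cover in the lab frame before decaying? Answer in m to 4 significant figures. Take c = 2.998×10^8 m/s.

γ = 1/√(1 − 0.8917²) = 2.20933
Dilated lifetime: Δt = γτ₀ = 2.20933 × 12.38 ns = 27.3514 ns
d = vΔt = 0.8917c × 27.3514 ns = 2.67332×10^8 m/s × 2.73514×10^-8 s = 7.312 m

d ≈ 7.312 m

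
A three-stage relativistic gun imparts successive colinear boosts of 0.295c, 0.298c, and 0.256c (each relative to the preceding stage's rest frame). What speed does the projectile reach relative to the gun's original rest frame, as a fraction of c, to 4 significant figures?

Compose boost 2: (0.298 + 0.295)/(1 + 0.298×0.295) = 0.5930/1.08791 = 0.545082
Compose boost 3: (0.256 + 0.545082)/(1 + 0.256×0.545082) = 0.801082/1.13954 = 0.7030

u ≈ 0.7030c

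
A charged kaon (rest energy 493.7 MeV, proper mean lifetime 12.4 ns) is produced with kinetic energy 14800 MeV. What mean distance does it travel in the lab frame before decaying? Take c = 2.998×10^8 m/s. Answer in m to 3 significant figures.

d ≈ 115 m

γ = 1 + K/(m₀c²) = 1 + 14800/493.7 = 30.978
β = √(1 − 1/γ²) = 0.99948
Dilated lifetime: γτ₀ = 30.978 × 12.4 ns = 384.12 ns
d = βc·γτ₀ = 0.99948 × (2.998×10^8 m/s) × 3.8412×10^-7 s = 115 m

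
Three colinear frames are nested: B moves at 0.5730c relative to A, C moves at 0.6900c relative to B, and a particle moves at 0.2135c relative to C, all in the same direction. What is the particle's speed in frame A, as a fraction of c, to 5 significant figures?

Compose boost 2: (0.6900 + 0.5730)/(1 + 0.6900×0.5730) = 1.2630/1.395370 = 0.9051363
Compose boost 3: (0.2135 + 0.9051363)/(1 + 0.2135×0.9051363) = 1.118636/1.193247 = 0.93747

u ≈ 0.93747c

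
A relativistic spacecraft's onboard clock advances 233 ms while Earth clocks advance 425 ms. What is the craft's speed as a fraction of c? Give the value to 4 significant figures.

γ = Δt/τ₀ = 425/233 = 1.82403
β = √(1 − 1/γ²) = √(1 − 1/1.82403²) = 0.8363

β ≈ 0.8363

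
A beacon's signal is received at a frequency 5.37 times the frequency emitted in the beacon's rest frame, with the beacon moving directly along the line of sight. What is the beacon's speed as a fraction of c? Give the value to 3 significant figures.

f_obs/f_src = √((1+β)/(1−β)) = 5.37  ⇒  (1+β)/(1−β) = 28.837
β = |1 − D²|/(1 + D²) = |1 − 28.837|/(1 + 28.837) = 0.933

β ≈ 0.933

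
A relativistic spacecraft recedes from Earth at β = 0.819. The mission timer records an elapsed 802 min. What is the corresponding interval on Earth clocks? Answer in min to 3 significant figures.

γ = 1/√(1 − 0.819²) = 1.7428
Time dilation: Δt = γτ₀ = 1.7428 × 802 min = 1400 min

Δt ≈ 1400 min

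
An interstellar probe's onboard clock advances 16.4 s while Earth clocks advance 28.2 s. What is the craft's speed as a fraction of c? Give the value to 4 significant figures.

β ≈ 0.8135

γ = Δt/τ₀ = 28.2/16.4 = 1.71951
β = √(1 − 1/γ²) = √(1 − 1/1.71951²) = 0.8135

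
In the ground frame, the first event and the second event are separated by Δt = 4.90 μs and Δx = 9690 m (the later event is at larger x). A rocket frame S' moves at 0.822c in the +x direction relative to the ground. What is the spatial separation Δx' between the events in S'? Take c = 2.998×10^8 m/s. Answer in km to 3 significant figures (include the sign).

γ = 1/√(1 − 0.822²) = 1.7560
Δx' = γ(Δx − vΔt) = 1.7560 × (9690 m − 0.822×(2.998×10^8 m/s)×4.90×10^-6 s)
= 1.7560 × (8482.5 m) = 14.9 km

Δx' ≈ 14.9 km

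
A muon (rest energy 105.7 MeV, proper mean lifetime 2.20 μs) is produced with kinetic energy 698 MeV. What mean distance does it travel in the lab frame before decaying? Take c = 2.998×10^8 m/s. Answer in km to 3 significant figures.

d ≈ 4.97 km

γ = 1 + K/(m₀c²) = 1 + 698/105.7 = 7.6036
β = √(1 − 1/γ²) = 0.99131
Dilated lifetime: γτ₀ = 7.6036 × 2.20 μs = 16.728 μs
d = βc·γτ₀ = 0.99131 × (2.998×10^8 m/s) × 1.6728×10^-5 s = 4.97 km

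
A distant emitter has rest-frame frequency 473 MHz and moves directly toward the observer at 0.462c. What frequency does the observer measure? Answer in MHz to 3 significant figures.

Relativistic Doppler: f_obs = f_src √((1+β)/(1−β))
= 473 × √(1.4620/0.53800) = 473 × 1.6485 = 780 MHz

f_obs ≈ 780 MHz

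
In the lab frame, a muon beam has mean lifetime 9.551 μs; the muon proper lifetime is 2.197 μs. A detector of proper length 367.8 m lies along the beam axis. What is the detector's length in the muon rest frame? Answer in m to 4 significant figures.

L ≈ 84.60 m

Time dilation ⇒ γ = Δt/τ₀ = 9.551/2.197 = 4.34729
Length contraction: L = L₀/γ = 367.8/4.34729 = 84.60 m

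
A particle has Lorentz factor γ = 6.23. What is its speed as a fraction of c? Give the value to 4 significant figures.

β ≈ 0.9870

β = √(1 − 1/γ²) = √(1 − 1/6.23²) = √(0.974235) = 0.9870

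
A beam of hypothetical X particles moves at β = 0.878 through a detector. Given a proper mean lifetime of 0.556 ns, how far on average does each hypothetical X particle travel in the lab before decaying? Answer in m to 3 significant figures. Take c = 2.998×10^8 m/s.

d ≈ 0.306 m

γ = 1/√(1 − 0.878²) = 2.0892
Dilated lifetime: Δt = γτ₀ = 2.0892 × 0.556 ns = 1.1616 ns
d = vΔt = 0.878c × 1.1616 ns = 2.6322×10^8 m/s × 1.1616×10^-9 s = 0.306 m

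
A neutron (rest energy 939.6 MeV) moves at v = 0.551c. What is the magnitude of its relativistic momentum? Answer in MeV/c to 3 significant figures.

p ≈ 620 MeV/c

γ = 1/√(1 − 0.551²) = 1.1983
p = γβm₀c = 1.1983 × 0.551 × 939.6 MeV/c = 620 MeV/c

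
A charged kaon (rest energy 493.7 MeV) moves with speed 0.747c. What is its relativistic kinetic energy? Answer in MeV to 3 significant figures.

γ = 1/√(1 − 0.747²) = 1.5042
K = (γ − 1)m₀c² = (1.5042 − 1) × 493.7 MeV = 0.50416 × 493.7 MeV = 249 MeV

K ≈ 249 MeV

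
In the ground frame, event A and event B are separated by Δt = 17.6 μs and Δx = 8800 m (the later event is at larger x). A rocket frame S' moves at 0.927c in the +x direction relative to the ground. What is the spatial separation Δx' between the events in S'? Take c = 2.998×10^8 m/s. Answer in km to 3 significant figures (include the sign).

Δx' ≈ 10.4 km

γ = 1/√(1 − 0.927²) = 2.6662
Δx' = γ(Δx − vΔt) = 2.6662 × (8800 m − 0.927×(2.998×10^8 m/s)×17.6×10^-6 s)
= 2.6662 × (3908.7 m) = 10.4 km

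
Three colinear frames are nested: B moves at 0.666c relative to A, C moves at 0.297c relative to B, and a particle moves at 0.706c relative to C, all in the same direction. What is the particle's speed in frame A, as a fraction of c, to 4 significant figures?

Compose boost 2: (0.297 + 0.666)/(1 + 0.297×0.666) = 0.9630/1.19780 = 0.803973
Compose boost 3: (0.706 + 0.803973)/(1 + 0.706×0.803973) = 1.50997/1.56760 = 0.9632

u ≈ 0.9632c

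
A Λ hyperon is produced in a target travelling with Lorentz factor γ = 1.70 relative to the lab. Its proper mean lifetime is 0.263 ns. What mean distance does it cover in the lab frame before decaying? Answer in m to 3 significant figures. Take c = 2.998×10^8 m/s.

β = √(1 − 1/γ²) = √(1 − 1/1.70²) = 0.80869
Dilated lifetime: Δt = γτ₀ = 1.70 × 0.263 ns = 0.44710 ns
d = vΔt = 0.80869c × 0.44710 ns = 2.4245×10^8 m/s × 4.4710×10^-10 s = 0.108 m

d ≈ 0.108 m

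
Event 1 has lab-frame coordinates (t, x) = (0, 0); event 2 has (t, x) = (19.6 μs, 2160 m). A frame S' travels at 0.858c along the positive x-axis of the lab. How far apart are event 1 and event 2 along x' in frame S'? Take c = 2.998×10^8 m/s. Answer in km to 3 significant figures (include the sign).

γ = 1/√(1 − 0.858²) = 1.9469
Δx' = γ(Δx − vΔt) = 1.9469 × (2160 m − 0.858×(2.998×10^8 m/s)×19.6×10^-6 s)
= 1.9469 × (-2881.7 m) = -5.61 km

Δx' ≈ -5.61 km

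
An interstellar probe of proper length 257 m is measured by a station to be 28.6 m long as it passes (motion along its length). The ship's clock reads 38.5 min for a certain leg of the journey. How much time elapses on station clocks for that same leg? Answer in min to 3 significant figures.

Length contraction ⇒ γ = L₀/L = 257/28.6 = 8.9860
Time dilation: Δt = γτ₀ = 8.9860 × 38.5 min = 346 min

Δt ≈ 346 min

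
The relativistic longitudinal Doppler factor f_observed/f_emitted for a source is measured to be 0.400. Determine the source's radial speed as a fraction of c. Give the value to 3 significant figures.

β ≈ 0.724

f_obs/f_src = √((1−β)/(1+β)) = 0.400  ⇒  (1−β)/(1+β) = 0.16000
β = |1 − D²|/(1 + D²) = |1 − 0.16000|/(1 + 0.16000) = 0.724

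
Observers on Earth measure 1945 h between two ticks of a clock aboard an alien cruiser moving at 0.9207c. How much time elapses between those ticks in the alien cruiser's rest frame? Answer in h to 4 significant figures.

τ₀ ≈ 759.1 h

γ = 1/√(1 − 0.9207²) = 2.56232
Proper time: τ₀ = Δt/γ = 1945/2.56232 = 759.1 h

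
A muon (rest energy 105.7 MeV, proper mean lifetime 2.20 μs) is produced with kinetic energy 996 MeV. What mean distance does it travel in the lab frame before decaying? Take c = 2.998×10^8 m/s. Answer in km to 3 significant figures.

γ = 1 + K/(m₀c²) = 1 + 996/105.7 = 10.423
β = √(1 − 1/γ²) = 0.99539
Dilated lifetime: γτ₀ = 10.423 × 2.20 μs = 22.930 μs
d = βc·γτ₀ = 0.99539 × (2.998×10^8 m/s) × 2.2930×10^-5 s = 6.84 km

d ≈ 6.84 km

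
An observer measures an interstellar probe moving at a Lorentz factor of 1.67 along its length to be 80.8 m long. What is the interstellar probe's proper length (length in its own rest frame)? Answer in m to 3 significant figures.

γ = 1.67 (given)
L₀ = γL = 1.67 × 80.8 = 135 m

L₀ ≈ 135 m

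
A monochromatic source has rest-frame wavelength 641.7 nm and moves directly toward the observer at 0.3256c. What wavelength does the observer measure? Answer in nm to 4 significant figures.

Relativistic Doppler: λ_obs = λ_src √((1−β)/(1+β))
= 641.7 × √(0.674400/1.32560) = 641.7 × 0.713268 = 457.7 nm

λ_obs ≈ 457.7 nm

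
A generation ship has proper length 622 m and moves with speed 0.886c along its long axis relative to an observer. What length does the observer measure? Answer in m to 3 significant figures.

γ = 1/√(1 − 0.886²) = 2.1566
Length contraction: L = L₀/γ = 622/2.1566 = 288 m

L ≈ 288 m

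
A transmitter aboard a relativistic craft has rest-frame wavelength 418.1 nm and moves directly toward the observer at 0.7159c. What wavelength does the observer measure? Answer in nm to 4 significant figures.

Relativistic Doppler: λ_obs = λ_src √((1−β)/(1+β))
= 418.1 × √(0.284100/1.71590) = 418.1 × 0.406902 = 170.1 nm

λ_obs ≈ 170.1 nm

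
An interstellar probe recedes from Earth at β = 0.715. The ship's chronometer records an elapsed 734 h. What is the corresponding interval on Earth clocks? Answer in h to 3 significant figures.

γ = 1/√(1 − 0.715²) = 1.4304
Time dilation: Δt = γτ₀ = 1.4304 × 734 h = 1050 h

Δt ≈ 1050 h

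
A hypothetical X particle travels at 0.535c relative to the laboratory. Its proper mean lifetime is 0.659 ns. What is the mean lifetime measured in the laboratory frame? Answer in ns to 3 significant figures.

γ = 1/√(1 − 0.535²) = 1.1836
Time dilation: Δt = γτ₀ = 1.1836 × 0.659 ns = 0.780 ns

Δt ≈ 0.780 ns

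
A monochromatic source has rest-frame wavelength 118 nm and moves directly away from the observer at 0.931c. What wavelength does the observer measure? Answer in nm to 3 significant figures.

λ_obs ≈ 624 nm

Relativistic Doppler: λ_obs = λ_src √((1+β)/(1−β))
= 118 × √(1.9310/0.069000) = 118 × 5.2901 = 624 nm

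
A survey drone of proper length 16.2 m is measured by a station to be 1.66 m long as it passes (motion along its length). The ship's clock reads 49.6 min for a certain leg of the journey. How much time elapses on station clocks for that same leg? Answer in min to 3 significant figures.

Δt ≈ 484 min

Length contraction ⇒ γ = L₀/L = 16.2/1.66 = 9.7590
Time dilation: Δt = γτ₀ = 9.7590 × 49.6 min = 484 min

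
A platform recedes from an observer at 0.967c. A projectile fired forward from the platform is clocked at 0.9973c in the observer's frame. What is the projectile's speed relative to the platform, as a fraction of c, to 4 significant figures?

u' ≈ 0.8509c

Inverse velocity addition: u' = (u − v)/(1 − uv/c²)
= (0.9973 − 0.967)/(1 − 0.9973×0.967) = 0.03030/0.0356109 = 0.8509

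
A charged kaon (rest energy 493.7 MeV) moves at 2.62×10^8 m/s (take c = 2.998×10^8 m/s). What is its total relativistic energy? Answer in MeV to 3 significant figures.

β = v/c = 2.62×10^8 / 2.998×10^8 = 0.87392
γ = 1/√(1 − 0.87392²) = 2.0573
E = γm₀c² = 2.0573 × 493.7 MeV = 1020 MeV

E ≈ 1020 MeV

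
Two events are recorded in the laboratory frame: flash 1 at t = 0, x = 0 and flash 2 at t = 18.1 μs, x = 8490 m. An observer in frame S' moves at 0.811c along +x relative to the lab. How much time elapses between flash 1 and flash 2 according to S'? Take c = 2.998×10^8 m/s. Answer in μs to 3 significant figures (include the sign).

γ = 1/√(1 − 0.811²) = 1.7093
Δt' = γ(Δt − vΔx/c²) = 1.7093 × (18.1 μs − 0.811×8490 m / (2.998×10^8 m/s))
= 1.7093 × (-4.8666 μs) = -8.32 μs

Δt' ≈ -8.32 μs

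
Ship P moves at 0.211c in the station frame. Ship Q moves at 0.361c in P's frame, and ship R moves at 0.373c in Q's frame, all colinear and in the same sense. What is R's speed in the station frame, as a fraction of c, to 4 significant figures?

Compose boost 2: (0.361 + 0.211)/(1 + 0.361×0.211) = 0.5720/1.07617 = 0.531514
Compose boost 3: (0.373 + 0.531514)/(1 + 0.373×0.531514) = 0.904514/1.19825 = 0.7549

u ≈ 0.7549c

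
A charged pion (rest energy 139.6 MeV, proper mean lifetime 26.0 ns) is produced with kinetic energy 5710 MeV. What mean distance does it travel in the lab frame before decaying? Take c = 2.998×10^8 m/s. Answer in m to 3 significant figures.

γ = 1 + K/(m₀c²) = 1 + 5710/139.6 = 41.903
β = √(1 − 1/γ²) = 0.99972
Dilated lifetime: γτ₀ = 41.903 × 26.0 ns = 1089.5 ns
d = βc·γτ₀ = 0.99972 × (2.998×10^8 m/s) × 1.0895×10^-6 s = 327 m

d ≈ 327 m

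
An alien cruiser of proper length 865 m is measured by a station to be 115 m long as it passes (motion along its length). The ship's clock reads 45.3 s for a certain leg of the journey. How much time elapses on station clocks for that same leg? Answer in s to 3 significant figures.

Length contraction ⇒ γ = L₀/L = 865/115 = 7.5217
Time dilation: Δt = γτ₀ = 7.5217 × 45.3 s = 341 s

Δt ≈ 341 s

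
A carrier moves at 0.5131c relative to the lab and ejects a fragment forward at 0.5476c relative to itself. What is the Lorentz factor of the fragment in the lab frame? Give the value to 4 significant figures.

u_lab = (0.5476 + 0.5131)/(1 + 0.5476×0.5131) = 1.0607/1.280974 = 0.8280421
γ = 1/√(1 − 0.8280421²) = 1.784

γ ≈ 1.784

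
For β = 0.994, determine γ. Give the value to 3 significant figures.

γ = 1/√(1 − β²) = 1/√(1 − 0.994²) = 1/√(0.011964) = 9.14

γ ≈ 9.14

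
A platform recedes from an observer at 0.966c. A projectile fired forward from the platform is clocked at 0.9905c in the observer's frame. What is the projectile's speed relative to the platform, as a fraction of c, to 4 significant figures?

Inverse velocity addition: u' = (u − v)/(1 − uv/c²)
= (0.9905 − 0.966)/(1 − 0.9905×0.966) = 0.02450/0.0431770 = 0.5674

u' ≈ 0.5674c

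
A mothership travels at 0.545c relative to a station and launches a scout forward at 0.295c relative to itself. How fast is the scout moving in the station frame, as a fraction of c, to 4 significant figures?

u ≈ 0.7237c

Compose boost 2: (0.295 + 0.545)/(1 + 0.295×0.545) = 0.8400/1.16078 = 0.7237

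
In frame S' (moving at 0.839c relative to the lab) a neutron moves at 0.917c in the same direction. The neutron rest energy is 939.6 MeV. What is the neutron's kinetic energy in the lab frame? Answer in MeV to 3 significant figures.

K ≈ 6720 MeV

u_lab = (0.917 + 0.839)/(1 + 0.917×0.839) = 0.992448
γ = 1/√(1 − 0.992448²) = 8.1520
K = (γ − 1)m₀c² = (8.1520 − 1) × 939.6 = 7.1520 × 939.6 = 6720 MeV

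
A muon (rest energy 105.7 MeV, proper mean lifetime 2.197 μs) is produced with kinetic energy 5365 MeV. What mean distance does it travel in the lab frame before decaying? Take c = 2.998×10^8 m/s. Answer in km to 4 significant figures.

γ = 1 + K/(m₀c²) = 1 + 5365/105.7 = 51.7569
β = √(1 − 1/γ²) = 0.999813
Dilated lifetime: γτ₀ = 51.7569 × 2.197 μs = 113.710 μs
d = βc·γτ₀ = 0.999813 × (2.998×10^8 m/s) × 0.000113710 s = 34.08 km

d ≈ 34.08 km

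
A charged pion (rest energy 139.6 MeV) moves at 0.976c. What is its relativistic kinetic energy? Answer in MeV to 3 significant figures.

K ≈ 501 MeV

γ = 1/√(1 − 0.976²) = 4.5920
K = (γ − 1)m₀c² = (4.5920 − 1) × 139.6 MeV = 3.5920 × 139.6 MeV = 501 MeV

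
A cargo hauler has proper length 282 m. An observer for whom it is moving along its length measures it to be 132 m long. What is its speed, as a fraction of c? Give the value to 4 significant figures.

γ = L₀/L = 282/132 = 2.13636
β = √(1 − 1/γ²) = 0.8837

β ≈ 0.8837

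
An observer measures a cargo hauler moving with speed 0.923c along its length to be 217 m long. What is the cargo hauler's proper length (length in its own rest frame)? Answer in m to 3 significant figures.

γ = 1/√(1 − 0.923²) = 2.5988
L₀ = γL = 2.5988 × 217 = 564 m

L₀ ≈ 564 m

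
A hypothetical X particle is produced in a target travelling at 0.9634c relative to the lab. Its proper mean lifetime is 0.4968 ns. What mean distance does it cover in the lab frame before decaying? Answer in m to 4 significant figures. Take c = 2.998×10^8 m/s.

d ≈ 0.5353 m

γ = 1/√(1 − 0.9634²) = 3.73040
Dilated lifetime: Δt = γτ₀ = 3.73040 × 0.4968 ns = 1.85326 ns
d = vΔt = 0.9634c × 1.85326 ns = 2.88827×10^8 m/s × 1.85326×10^-9 s = 0.5353 m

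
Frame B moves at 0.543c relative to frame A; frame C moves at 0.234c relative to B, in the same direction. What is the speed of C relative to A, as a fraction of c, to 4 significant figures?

Compose boost 2: (0.234 + 0.543)/(1 + 0.234×0.543) = 0.7770/1.12706 = 0.6894

u ≈ 0.6894c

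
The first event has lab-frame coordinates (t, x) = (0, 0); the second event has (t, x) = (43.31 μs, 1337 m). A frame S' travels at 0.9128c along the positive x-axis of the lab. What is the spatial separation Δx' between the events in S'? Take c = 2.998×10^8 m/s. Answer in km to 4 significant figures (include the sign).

γ = 1/√(1 − 0.9128²) = 2.44854
Δx' = γ(Δx − vΔt) = 2.44854 × (1337 m − 0.9128×(2.998×10^8 m/s)×43.31×10^-6 s)
= 2.44854 × (-10515.1 m) = -25.75 km

Δx' ≈ -25.75 km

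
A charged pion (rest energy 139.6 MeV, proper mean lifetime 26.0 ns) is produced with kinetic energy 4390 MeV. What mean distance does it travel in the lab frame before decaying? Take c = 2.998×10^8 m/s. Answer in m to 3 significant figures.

d ≈ 253 m

γ = 1 + K/(m₀c²) = 1 + 4390/139.6 = 32.447
β = √(1 − 1/γ²) = 0.99952
Dilated lifetime: γτ₀ = 32.447 × 26.0 ns = 843.62 ns
d = βc·γτ₀ = 0.99952 × (2.998×10^8 m/s) × 8.4362×10^-7 s = 253 m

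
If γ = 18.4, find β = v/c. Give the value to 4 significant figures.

β = √(1 − 1/γ²) = √(1 − 1/18.4²) = √(0.997046) = 0.9985

β ≈ 0.9985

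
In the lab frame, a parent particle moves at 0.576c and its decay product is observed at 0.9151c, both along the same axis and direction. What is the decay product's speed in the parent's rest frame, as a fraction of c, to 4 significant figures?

Inverse velocity addition: u' = (u − v)/(1 − uv/c²)
= (0.9151 − 0.576)/(1 − 0.9151×0.576) = 0.3391/0.472902 = 0.7171

u' ≈ 0.7171c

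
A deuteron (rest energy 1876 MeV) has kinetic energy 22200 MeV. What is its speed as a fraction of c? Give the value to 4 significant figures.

β ≈ 0.9970

γ = 1 + K/(m₀c²) = 1 + 22200/1876 = 12.8337
β = √(1 − 1/γ²) = 0.9970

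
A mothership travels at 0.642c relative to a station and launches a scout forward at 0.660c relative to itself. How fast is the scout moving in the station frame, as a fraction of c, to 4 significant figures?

u ≈ 0.9145c

Compose boost 2: (0.660 + 0.642)/(1 + 0.660×0.642) = 1.302/1.42372 = 0.9145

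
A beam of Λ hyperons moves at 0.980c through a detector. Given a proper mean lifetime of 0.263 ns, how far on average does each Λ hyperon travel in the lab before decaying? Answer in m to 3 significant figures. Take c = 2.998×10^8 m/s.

d ≈ 0.388 m

γ = 1/√(1 − 0.980²) = 5.0252
Dilated lifetime: Δt = γτ₀ = 5.0252 × 0.263 ns = 1.3216 ns
d = vΔt = 0.980c × 1.3216 ns = 2.9380×10^8 m/s × 1.3216×10^-9 s = 0.388 m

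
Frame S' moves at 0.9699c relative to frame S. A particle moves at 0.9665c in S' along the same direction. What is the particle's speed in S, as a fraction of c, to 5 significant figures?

u ≈ 0.99948c

Relativistic velocity addition: u = (u' + v)/(1 + u'v/c²)
= (0.9665 + 0.9699)/(1 + 0.9665×0.9699) = 1.9364/1.937408 = 0.99948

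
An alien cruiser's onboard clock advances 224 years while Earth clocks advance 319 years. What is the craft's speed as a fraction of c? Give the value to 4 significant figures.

γ = Δt/τ₀ = 319/224 = 1.42411
β = √(1 − 1/γ²) = √(1 − 1/1.42411²) = 0.7120

β ≈ 0.7120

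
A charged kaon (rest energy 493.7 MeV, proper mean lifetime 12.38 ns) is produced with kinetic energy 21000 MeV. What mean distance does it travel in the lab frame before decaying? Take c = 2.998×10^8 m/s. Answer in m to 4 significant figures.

γ = 1 + K/(m₀c²) = 1 + 21000/493.7 = 43.5360
β = √(1 − 1/γ²) = 0.999736
Dilated lifetime: γτ₀ = 43.5360 × 12.38 ns = 538.975 ns
d = βc·γτ₀ = 0.999736 × (2.998×10^8 m/s) × 5.38975×10^-7 s = 161.5 m

d ≈ 161.5 m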